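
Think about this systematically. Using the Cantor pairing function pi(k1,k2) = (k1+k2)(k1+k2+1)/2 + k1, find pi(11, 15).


k1 + k2 = 26
(k1+k2)(k1+k2+1)/2 = 26 * 27 / 2 = 351
pi = 351 + 11 = 362

362


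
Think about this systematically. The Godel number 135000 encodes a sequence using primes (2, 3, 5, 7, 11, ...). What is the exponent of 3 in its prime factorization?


Factorize 135000 by dividing by 3 repeatedly.
Division steps: 3 divides 135000 exactly 3 time(s).
Exponent of 3 = 3

3


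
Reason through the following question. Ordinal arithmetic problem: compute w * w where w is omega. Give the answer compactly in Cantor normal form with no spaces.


Compute w * w.
Ordinal * is associative and left-distributive over +, but NOT commutative; for finite n>1, n*w = w but w*n stays w*n.
w * w = w^2 by definition.
Result = w^2

w^2


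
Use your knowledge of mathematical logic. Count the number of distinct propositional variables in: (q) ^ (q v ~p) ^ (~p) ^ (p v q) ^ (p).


Identify each variable that appears in the formula.
Variables found: p, q
Count = 2

2


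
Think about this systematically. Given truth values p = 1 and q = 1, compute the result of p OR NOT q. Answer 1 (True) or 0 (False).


p = 1, q = 1
Operation: p OR NOT q
Evaluate: 1 OR NOT 1 = 1

1


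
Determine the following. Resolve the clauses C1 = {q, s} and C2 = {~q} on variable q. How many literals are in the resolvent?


Remove q from C1 and ~q from C2.
C1 remainder: {s}
C2 remainder: {}
Union (resolvent): {s}
Resolvent has 1 literal(s).

1


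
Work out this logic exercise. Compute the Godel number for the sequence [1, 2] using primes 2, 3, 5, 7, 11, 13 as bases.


Encode each element as an exponent of the corresponding prime:
  2^1 = 2
  3^2 = 9
Product = 2 * 9 = 18

18


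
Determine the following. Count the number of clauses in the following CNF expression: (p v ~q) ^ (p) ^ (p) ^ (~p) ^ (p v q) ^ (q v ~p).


A CNF formula is a conjunction of clauses.
Clauses are separated by ^.
Counting the conjuncts: 6 clauses.

6


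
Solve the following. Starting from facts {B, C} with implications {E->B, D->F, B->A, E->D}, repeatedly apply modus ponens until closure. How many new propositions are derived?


Initial facts: {B, C}
Apply modus ponens to closure:
  B and B->A  =>  A
Final known: {A, B, C}
New propositions: {A}
Count = 1

1


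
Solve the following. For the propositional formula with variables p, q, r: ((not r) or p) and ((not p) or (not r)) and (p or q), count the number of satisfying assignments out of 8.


Evaluate all 8 assignments for p, q, r:
p=0, q=0, r=0: 0
p=0, q=0, r=1: 0
p=0, q=1, r=0: 1
p=0, q=1, r=1: 0
p=1, q=0, r=0: 1
p=1, q=0, r=1: 0
p=1, q=1, r=0: 1
p=1, q=1, r=1: 0
Satisfying count = 3

3


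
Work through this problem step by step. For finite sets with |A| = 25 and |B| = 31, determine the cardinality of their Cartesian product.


The Cartesian product A x B contains all ordered pairs (a, b).
|A x B| = |A| * |B| = 25 * 31 = 775

775


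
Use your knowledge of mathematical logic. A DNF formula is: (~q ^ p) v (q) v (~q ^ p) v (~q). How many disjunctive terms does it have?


A DNF formula is a disjunction of terms (conjunctions).
Terms are separated by v.
Counting the disjuncts: 4 terms.

4


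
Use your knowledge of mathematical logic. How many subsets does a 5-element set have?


The power set of a set with n elements has 2^n elements.
|P(S)| = 2^5 = 32

32


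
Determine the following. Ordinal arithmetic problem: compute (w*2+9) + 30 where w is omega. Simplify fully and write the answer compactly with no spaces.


Compute (w*2+9) + 30.
Ordinal + is associative but NOT commutative; for finite n>0, n + w = w but w + n stays w+n.
By associativity: (w*2+9) + 30 = w*2 + (9+30) = w*2+39.
Result = w*2+39

w*2+39


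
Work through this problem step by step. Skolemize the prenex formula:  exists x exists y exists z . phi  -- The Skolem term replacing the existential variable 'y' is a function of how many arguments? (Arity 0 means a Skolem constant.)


Quantifier prefix: exists x exists y exists z
'y' is existentially quantified at position 2.
No universal quantifiers precede it.
Skolem function arity = 0 (a Skolem constant)

0


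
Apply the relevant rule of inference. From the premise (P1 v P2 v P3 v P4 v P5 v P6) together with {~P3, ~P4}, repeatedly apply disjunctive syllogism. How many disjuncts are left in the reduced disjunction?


Original disjuncts (6): P1, P2, P3, P4, P5, P6
Negated (eliminate): ~P3, ~P4
Remaining disjuncts: P1, P2, P5, P6
Count = 6 - 2 = 4

4


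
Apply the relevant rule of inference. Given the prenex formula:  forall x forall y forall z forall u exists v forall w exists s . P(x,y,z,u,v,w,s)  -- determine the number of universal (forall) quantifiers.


Quantifier prefix: forall x forall y forall z forall u exists v forall w exists s
Mark each quantifier type:
  U U U U E U E
Universal count = 5, Existential count = 2
Asked for universal (forall) quantifiers: 5

5


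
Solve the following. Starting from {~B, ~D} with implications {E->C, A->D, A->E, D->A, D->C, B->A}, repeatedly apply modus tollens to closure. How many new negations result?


Initial negated facts: {~B, ~D}
Apply modus tollens to closure:
  ~D and A->D  =>  ~A
Final negated: {~A, ~B, ~D}
New negations: {~A}
Count = 1

1


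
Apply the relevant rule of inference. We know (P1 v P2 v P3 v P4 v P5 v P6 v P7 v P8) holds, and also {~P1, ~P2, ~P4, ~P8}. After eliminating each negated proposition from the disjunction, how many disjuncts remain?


Original disjuncts (8): P1, P2, P3, P4, P5, P6, P7, P8
Negated (eliminate): ~P1, ~P2, ~P4, ~P8
Remaining disjuncts: P3, P5, P6, P7
Count = 8 - 4 = 4

4


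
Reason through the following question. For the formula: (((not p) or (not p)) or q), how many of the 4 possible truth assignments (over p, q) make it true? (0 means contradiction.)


Check all 4 assignments:
p=0, q=0: 1
p=0, q=1: 1
p=1, q=0: 0
p=1, q=1: 1
Count of True = 3

3


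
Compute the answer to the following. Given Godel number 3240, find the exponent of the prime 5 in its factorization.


Factorize 3240 by dividing by 5 repeatedly.
Division steps: 5 divides 3240 exactly 1 time(s).
Exponent of 5 = 1

1


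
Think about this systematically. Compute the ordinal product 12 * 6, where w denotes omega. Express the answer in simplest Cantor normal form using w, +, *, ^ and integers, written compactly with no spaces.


Compute 12 * 6.
Ordinal * is associative and left-distributive over +, but NOT commutative; for finite n>1, n*w = w but w*n stays w*n.
Both finite; ordinal * agrees with natural *: 12 * 6 = 72.
Result = 72

72


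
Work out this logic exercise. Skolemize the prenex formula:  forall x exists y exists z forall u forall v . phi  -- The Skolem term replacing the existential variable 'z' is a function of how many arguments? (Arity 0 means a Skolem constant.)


Quantifier prefix: forall x exists y exists z forall u forall v
'z' is existentially quantified at position 3.
Universal variables preceding it: x
Skolem function arity = 1

1


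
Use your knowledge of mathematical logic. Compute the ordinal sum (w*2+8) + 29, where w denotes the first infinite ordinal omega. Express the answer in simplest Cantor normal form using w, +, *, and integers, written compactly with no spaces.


Compute (w*2+8) + 29.
Ordinal + is associative but NOT commutative; for finite n>0, n + w = w but w + n stays w+n.
By associativity: (w*2+8) + 29 = w*2 + (8+29) = w*2+37.
Result = w*2+37

w*2+37


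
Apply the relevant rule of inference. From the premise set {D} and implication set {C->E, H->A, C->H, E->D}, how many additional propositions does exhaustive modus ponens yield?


Initial facts: {D}
Apply modus ponens to closure:
  (no implication fires)
Final known: {D}
New propositions: {(none)}
Count = 0

0


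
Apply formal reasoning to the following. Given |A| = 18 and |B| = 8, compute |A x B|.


The Cartesian product A x B contains all ordered pairs (a, b).
|A x B| = |A| * |B| = 18 * 8 = 144

144


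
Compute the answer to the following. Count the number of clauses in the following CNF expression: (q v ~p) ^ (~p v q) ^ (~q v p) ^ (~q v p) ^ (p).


A CNF formula is a conjunction of clauses.
Clauses are separated by ^.
Counting the conjuncts: 5 clauses.

5


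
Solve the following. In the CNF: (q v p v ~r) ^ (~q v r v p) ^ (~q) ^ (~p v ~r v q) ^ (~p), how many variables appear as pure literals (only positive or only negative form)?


Check each variable for pure literal status:
p: mixed (not pure)
q: mixed (not pure)
r: mixed (not pure)
Pure literal count = 0

0


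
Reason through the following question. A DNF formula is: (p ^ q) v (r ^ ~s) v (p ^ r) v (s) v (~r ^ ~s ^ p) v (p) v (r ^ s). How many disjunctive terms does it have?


A DNF formula is a disjunction of terms (conjunctions).
Terms are separated by v.
Counting the disjuncts: 7 terms.

7


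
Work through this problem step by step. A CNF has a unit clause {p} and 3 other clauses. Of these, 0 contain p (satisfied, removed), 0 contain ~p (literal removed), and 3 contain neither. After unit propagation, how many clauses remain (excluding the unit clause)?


Satisfied (removed): 0
Shortened (remain): 0
Unchanged (remain): 3
Remaining = 0 + 3 = 3

3


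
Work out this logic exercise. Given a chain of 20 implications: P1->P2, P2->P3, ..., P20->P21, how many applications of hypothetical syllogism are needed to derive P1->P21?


With 20 implications in a chain connecting 21 propositions:
P1->P2, P2->P3, ..., P20->P21
Steps needed = (number of implications) - 1 = 20 - 1 = 19

19


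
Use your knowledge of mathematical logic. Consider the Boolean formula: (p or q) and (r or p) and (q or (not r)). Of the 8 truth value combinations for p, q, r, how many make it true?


Evaluate all 8 assignments for p, q, r:
p=0, q=0, r=0: 0
p=0, q=0, r=1: 0
p=0, q=1, r=0: 0
p=0, q=1, r=1: 1
p=1, q=0, r=0: 1
p=1, q=0, r=1: 0
p=1, q=1, r=0: 1
p=1, q=1, r=1: 1
Satisfying count = 4

4


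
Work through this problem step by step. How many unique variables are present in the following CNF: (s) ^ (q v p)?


Identify each variable that appears in the formula.
Variables found: p, q, s
Count = 3

3


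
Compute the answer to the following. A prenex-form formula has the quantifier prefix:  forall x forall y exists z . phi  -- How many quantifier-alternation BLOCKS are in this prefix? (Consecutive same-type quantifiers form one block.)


Quantifier-type sequence: A A E  (A=forall, E=exists)
Group into maximal same-type runs:
  Ax2 | Ex1
Number of blocks = 2

2


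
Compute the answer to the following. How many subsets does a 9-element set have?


The power set of a set with n elements has 2^n elements.
|P(S)| = 2^9 = 512

512


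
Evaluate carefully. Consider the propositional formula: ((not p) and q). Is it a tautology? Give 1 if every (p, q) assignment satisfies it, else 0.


Check all 4 assignments:
p=0, q=0: 0
p=0, q=1: 1
p=1, q=0: 0
p=1, q=1: 0
Satisfying count = 1/4.
Tautology iff count = 4: no.

0


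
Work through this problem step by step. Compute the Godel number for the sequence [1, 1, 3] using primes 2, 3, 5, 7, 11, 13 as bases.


Encode each element as an exponent of the corresponding prime:
  2^1 = 2
  3^1 = 3
  5^3 = 125
Product = 2 * 3 * 125 = 750

750


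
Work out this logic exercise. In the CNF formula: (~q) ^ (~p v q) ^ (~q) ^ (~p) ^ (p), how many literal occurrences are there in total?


Counting literals in each clause:
Clause 1: 1 literal(s)
Clause 2: 2 literal(s)
Clause 3: 1 literal(s)
Clause 4: 1 literal(s)
Clause 5: 1 literal(s)
Total = 6

6


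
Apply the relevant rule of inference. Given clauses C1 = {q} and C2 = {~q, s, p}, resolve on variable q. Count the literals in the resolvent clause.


Remove q from C1 and ~q from C2.
C1 remainder: {}
C2 remainder: {s, p}
Union (resolvent): {p, s}
Resolvent has 2 literal(s).

2


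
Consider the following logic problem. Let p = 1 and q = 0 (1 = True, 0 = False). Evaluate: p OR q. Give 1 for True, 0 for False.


p = 1, q = 0
Operation: p OR q
Evaluate: 1 OR 0 = 1

1


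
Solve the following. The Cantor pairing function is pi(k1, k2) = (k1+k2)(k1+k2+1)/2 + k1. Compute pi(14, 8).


k1 + k2 = 22
(k1+k2)(k1+k2+1)/2 = 22 * 23 / 2 = 253
pi = 253 + 14 = 267

267


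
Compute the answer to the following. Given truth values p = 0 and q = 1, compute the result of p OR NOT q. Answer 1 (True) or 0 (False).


p = 0, q = 1
Operation: p OR NOT q
Evaluate: 0 OR NOT 1 = 0

0


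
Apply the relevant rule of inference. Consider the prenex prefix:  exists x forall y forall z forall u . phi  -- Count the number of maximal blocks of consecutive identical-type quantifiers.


Quantifier-type sequence: E A A A  (A=forall, E=exists)
Group into maximal same-type runs:
  Ex1 | Ax3
Number of blocks = 2

2


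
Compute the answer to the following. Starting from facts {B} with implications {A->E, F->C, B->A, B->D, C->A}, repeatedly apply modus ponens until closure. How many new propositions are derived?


Initial facts: {B}
Apply modus ponens to closure:
  B and B->A  =>  A
  B and B->D  =>  D
  A and A->E  =>  E
Final known: {A, B, D, E}
New propositions: {A, D, E}
Count = 3

3


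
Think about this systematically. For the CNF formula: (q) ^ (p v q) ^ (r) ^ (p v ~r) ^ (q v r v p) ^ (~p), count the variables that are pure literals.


Check each variable for pure literal status:
p: mixed (not pure)
q: pure positive
r: mixed (not pure)
Pure literal count = 1

1


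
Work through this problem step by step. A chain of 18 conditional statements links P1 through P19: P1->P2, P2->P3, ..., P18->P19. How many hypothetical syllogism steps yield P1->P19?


With 18 implications in a chain connecting 19 propositions:
P1->P2, P2->P3, ..., P18->P19
Steps needed = (number of implications) - 1 = 18 - 1 = 17

17


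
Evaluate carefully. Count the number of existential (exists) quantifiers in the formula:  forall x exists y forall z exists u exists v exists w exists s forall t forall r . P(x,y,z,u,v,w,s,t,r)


Quantifier prefix: forall x exists y forall z exists u exists v exists w exists s forall t forall r
Mark each quantifier type:
  U E U E E E E U U
Universal count = 4, Existential count = 5
Asked for existential (exists) quantifiers: 5

5


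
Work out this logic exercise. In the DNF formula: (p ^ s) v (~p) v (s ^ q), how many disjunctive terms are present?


A DNF formula is a disjunction of terms (conjunctions).
Terms are separated by v.
Counting the disjuncts: 3 terms.

3


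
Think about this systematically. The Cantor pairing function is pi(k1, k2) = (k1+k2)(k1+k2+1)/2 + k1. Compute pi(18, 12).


k1 + k2 = 30
(k1+k2)(k1+k2+1)/2 = 30 * 31 / 2 = 465
pi = 465 + 18 = 483

483


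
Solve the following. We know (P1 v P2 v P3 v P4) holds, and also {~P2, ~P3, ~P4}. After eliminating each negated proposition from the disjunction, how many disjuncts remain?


Original disjuncts (4): P1, P2, P3, P4
Negated (eliminate): ~P2, ~P3, ~P4
Remaining disjuncts: P1
Count = 4 - 3 = 1

1


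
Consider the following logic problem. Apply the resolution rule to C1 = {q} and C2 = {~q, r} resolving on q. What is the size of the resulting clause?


Remove q from C1 and ~q from C2.
C1 remainder: {}
C2 remainder: {r}
Union (resolvent): {r}
Resolvent has 1 literal(s).

1


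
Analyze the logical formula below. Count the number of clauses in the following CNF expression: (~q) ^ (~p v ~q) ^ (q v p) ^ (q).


A CNF formula is a conjunction of clauses.
Clauses are separated by ^.
Counting the conjuncts: 4 clauses.

4


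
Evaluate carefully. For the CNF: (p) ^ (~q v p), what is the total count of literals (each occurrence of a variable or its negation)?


Counting literals in each clause:
Clause 1: 1 literal(s)
Clause 2: 2 literal(s)
Total = 3

3


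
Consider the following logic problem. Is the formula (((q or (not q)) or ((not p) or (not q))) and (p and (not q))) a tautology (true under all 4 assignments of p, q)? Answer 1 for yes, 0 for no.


Check all 4 assignments:
p=0, q=0: 0
p=0, q=1: 0
p=1, q=0: 1
p=1, q=1: 0
Satisfying count = 1/4.
Tautology iff count = 4: no.

0


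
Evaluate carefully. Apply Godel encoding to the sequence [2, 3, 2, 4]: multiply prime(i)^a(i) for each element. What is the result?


Encode each element as an exponent of the corresponding prime:
  2^2 = 4
  3^3 = 27
  5^2 = 25
  7^4 = 2401
Product = 4 * 27 * 25 * 2401 = 6482700

6482700


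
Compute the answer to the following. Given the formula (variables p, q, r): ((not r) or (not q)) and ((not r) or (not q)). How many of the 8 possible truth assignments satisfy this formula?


Evaluate all 8 assignments for p, q, r:
p=0, q=0, r=0: 1
p=0, q=0, r=1: 1
p=0, q=1, r=0: 1
p=0, q=1, r=1: 0
p=1, q=0, r=0: 1
p=1, q=0, r=1: 1
p=1, q=1, r=0: 1
p=1, q=1, r=1: 0
Satisfying count = 6

6


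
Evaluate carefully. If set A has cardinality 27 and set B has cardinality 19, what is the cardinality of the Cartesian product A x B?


The Cartesian product A x B contains all ordered pairs (a, b).
|A x B| = |A| * |B| = 27 * 19 = 513

513


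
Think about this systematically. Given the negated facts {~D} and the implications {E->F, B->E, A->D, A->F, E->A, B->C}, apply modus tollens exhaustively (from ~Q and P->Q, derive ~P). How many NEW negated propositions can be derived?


Initial negated facts: {~D}
Apply modus tollens to closure:
  ~D and A->D  =>  ~A
  ~A and E->A  =>  ~E
  ~E and B->E  =>  ~B
Final negated: {~A, ~B, ~D, ~E}
New negations: {~A, ~B, ~E}
Count = 3

3


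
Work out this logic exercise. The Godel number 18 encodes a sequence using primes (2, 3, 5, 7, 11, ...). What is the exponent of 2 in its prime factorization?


Factorize 18 by dividing by 2 repeatedly.
Division steps: 2 divides 18 exactly 1 time(s).
Exponent of 2 = 1

1


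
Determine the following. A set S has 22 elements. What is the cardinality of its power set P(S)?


The power set of a set with n elements has 2^n elements.
|P(S)| = 2^22 = 4194304

4194304


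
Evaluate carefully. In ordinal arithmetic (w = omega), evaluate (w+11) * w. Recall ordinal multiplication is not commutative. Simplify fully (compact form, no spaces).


Compute (w+11) * w.
Ordinal * is associative and left-distributive over +, but NOT commutative; for finite n>1, n*w = w but w*n stays w*n.
(w+11) * w = sup{(w+11)*k : k<w} = sup{w*k+11} = w^2 (the +11 tail is absorbed in the limit).
Result = w^2

w^2


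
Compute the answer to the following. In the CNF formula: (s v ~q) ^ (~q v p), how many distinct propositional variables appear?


Identify each variable that appears in the formula.
Variables found: p, q, s
Count = 3

3


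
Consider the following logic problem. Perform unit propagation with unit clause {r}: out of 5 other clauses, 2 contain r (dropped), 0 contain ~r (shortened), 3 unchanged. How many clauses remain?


Satisfied (removed): 2
Shortened (remain): 0
Unchanged (remain): 3
Remaining = 0 + 3 = 3

3


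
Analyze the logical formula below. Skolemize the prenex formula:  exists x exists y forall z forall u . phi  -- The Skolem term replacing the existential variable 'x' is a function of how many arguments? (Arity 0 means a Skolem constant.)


Quantifier prefix: exists x exists y forall z forall u
'x' is existentially quantified at position 1.
No universal quantifiers precede it.
Skolem function arity = 0 (a Skolem constant)

0


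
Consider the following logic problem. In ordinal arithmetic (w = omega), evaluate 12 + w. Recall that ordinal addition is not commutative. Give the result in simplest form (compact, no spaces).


Compute 12 + w.
Ordinal + is associative but NOT commutative; for finite n>0, n + w = w but w + n stays w+n.
Any finite left addend is absorbed by w on the right: 12 + w = w.
Result = w

w


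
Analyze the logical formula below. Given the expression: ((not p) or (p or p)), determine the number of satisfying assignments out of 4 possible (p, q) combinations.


Check all 4 assignments:
p=0, q=0: 1
p=0, q=1: 1
p=1, q=0: 1
p=1, q=1: 1
Count of True = 4

4


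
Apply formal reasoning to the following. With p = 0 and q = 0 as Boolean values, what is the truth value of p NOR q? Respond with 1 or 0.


p = 0, q = 0
Operation: p NOR q
Evaluate: 0 NOR 0 = 1

1


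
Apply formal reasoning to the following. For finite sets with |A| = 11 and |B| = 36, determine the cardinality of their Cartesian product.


The Cartesian product A x B contains all ordered pairs (a, b).
|A x B| = |A| * |B| = 11 * 36 = 396

396


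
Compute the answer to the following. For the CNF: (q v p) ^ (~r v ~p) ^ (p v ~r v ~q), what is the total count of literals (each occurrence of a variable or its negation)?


Counting literals in each clause:
Clause 1: 2 literal(s)
Clause 2: 2 literal(s)
Clause 3: 3 literal(s)
Total = 7

7


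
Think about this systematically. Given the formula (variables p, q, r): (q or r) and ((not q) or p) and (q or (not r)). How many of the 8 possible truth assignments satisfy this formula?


Evaluate all 8 assignments for p, q, r:
p=0, q=0, r=0: 0
p=0, q=0, r=1: 0
p=0, q=1, r=0: 0
p=0, q=1, r=1: 0
p=1, q=0, r=0: 0
p=1, q=0, r=1: 0
p=1, q=1, r=0: 1
p=1, q=1, r=1: 1
Satisfying count = 2

2


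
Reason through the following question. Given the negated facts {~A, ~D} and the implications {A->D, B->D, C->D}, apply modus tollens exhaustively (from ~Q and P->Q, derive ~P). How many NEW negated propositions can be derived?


Initial negated facts: {~A, ~D}
Apply modus tollens to closure:
  ~D and B->D  =>  ~B
  ~D and C->D  =>  ~C
Final negated: {~A, ~B, ~C, ~D}
New negations: {~B, ~C}
Count = 2

2


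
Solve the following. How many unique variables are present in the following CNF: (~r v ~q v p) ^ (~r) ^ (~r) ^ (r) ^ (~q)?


Identify each variable that appears in the formula.
Variables found: p, q, r
Count = 3

3


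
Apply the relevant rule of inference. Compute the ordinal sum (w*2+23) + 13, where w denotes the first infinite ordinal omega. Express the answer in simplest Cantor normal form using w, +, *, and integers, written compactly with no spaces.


Compute (w*2+23) + 13.
Ordinal + is associative but NOT commutative; for finite n>0, n + w = w but w + n stays w+n.
By associativity: (w*2+23) + 13 = w*2 + (23+13) = w*2+36.
Result = w*2+36

w*2+36


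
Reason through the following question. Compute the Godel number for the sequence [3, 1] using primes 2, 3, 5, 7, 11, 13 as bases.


Encode each element as an exponent of the corresponding prime:
  2^3 = 8
  3^1 = 3
Product = 8 * 3 = 24

24


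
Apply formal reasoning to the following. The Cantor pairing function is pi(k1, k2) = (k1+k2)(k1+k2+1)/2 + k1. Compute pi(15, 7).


k1 + k2 = 22
(k1+k2)(k1+k2+1)/2 = 22 * 23 / 2 = 253
pi = 253 + 15 = 268

268


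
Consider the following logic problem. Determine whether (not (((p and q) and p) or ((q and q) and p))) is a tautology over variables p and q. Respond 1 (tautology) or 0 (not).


Check all 4 assignments:
p=0, q=0: 1
p=0, q=1: 1
p=1, q=0: 1
p=1, q=1: 0
Satisfying count = 3/4.
Tautology iff count = 4: no.

0


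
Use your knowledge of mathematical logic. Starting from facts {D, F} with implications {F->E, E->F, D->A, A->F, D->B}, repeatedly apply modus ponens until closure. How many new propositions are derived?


Initial facts: {D, F}
Apply modus ponens to closure:
  F and F->E  =>  E
  D and D->A  =>  A
  D and D->B  =>  B
Final known: {A, B, D, E, F}
New propositions: {A, B, E}
Count = 3

3


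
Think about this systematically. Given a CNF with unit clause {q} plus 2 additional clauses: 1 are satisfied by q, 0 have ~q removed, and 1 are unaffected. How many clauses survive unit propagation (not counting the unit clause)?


Satisfied (removed): 1
Shortened (remain): 0
Unchanged (remain): 1
Remaining = 0 + 1 = 1

1


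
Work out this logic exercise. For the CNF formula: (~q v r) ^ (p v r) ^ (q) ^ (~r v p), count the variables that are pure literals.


Check each variable for pure literal status:
p: pure positive
q: mixed (not pure)
r: mixed (not pure)
Pure literal count = 1

1


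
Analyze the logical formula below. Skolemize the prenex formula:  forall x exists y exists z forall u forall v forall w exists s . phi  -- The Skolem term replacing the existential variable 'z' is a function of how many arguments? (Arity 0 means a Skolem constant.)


Quantifier prefix: forall x exists y exists z forall u forall v forall w exists s
'z' is existentially quantified at position 3.
Universal variables preceding it: x
Skolem function arity = 1

1


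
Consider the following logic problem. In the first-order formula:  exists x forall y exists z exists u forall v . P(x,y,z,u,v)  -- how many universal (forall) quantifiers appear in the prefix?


Quantifier prefix: exists x forall y exists z exists u forall v
Mark each quantifier type:
  E U E E U
Universal count = 2, Existential count = 3
Asked for universal (forall) quantifiers: 2

2


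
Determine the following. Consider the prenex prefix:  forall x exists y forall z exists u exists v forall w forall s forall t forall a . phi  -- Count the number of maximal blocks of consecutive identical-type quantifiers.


Quantifier-type sequence: A E A E E A A A A  (A=forall, E=exists)
Group into maximal same-type runs:
  Ax1 | Ex1 | Ax1 | Ex2 | Ax4
Number of blocks = 5

5


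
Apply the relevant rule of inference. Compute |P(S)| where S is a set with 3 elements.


The power set of a set with n elements has 2^n elements.
|P(S)| = 2^3 = 8

8


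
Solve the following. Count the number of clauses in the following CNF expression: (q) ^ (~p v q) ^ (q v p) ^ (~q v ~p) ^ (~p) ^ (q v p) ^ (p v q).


A CNF formula is a conjunction of clauses.
Clauses are separated by ^.
Counting the conjuncts: 7 clauses.

7


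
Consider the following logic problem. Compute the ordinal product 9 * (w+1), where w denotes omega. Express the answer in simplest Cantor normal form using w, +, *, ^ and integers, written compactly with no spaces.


Compute 9 * (w+1).
Ordinal * is associative and left-distributive over +, but NOT commutative; for finite n>1, n*w = w but w*n stays w*n.
By left-distributivity: 9 * (w+1) = 9*w + 9*1 = w + 9 = w+9.
Result = w+9

w+9


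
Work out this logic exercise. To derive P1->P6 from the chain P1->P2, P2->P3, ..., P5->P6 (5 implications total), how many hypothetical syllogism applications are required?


With 5 implications in a chain connecting 6 propositions:
P1->P2, P2->P3, ..., P5->P6
Steps needed = (number of implications) - 1 = 5 - 1 = 4

4


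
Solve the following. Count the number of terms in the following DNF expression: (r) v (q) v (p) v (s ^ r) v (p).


A DNF formula is a disjunction of terms (conjunctions).
Terms are separated by v.
Counting the disjuncts: 5 terms.

5


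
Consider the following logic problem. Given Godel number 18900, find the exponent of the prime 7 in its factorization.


Factorize 18900 by dividing by 7 repeatedly.
Division steps: 7 divides 18900 exactly 1 time(s).
Exponent of 7 = 1

1


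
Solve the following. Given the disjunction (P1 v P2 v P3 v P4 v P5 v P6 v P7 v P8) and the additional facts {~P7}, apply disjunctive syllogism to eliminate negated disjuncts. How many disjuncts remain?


Original disjuncts (8): P1, P2, P3, P4, P5, P6, P7, P8
Negated (eliminate): ~P7
Remaining disjuncts: P1, P2, P3, P4, P5, P6, P8
Count = 8 - 1 = 7

7


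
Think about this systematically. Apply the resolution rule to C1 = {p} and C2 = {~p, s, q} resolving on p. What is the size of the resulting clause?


Remove p from C1 and ~p from C2.
C1 remainder: {}
C2 remainder: {s, q}
Union (resolvent): {q, s}
Resolvent has 2 literal(s).

2


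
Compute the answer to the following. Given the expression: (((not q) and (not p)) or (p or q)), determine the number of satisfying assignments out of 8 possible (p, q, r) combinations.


Check all 8 assignments:
p=0, q=0, r=0: 1
p=0, q=0, r=1: 1
p=0, q=1, r=0: 1
p=0, q=1, r=1: 1
p=1, q=0, r=0: 1
p=1, q=0, r=1: 1
p=1, q=1, r=0: 1
p=1, q=1, r=1: 1
Count of True = 8

8


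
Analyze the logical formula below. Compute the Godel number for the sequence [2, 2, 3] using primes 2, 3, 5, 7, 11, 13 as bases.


Encode each element as an exponent of the corresponding prime:
  2^2 = 4
  3^2 = 9
  5^3 = 125
Product = 4 * 9 * 125 = 4500

4500


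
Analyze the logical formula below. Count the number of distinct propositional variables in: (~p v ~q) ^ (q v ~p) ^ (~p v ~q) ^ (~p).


Identify each variable that appears in the formula.
Variables found: p, q
Count = 2

2


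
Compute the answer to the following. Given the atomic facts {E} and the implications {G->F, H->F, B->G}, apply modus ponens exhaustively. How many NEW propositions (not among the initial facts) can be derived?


Initial facts: {E}
Apply modus ponens to closure:
  (no implication fires)
Final known: {E}
New propositions: {(none)}
Count = 0

0


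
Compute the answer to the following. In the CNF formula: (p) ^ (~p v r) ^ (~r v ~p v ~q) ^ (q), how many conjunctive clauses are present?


A CNF formula is a conjunction of clauses.
Clauses are separated by ^.
Counting the conjuncts: 4 clauses.

4


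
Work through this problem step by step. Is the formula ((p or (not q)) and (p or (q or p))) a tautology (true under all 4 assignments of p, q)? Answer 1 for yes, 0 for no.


Check all 4 assignments:
p=0, q=0: 0
p=0, q=1: 0
p=1, q=0: 1
p=1, q=1: 1
Satisfying count = 2/4.
Tautology iff count = 4: no.

0


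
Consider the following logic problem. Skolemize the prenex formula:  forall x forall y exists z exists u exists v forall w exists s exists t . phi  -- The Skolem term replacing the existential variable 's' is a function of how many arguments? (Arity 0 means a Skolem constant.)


Quantifier prefix: forall x forall y exists z exists u exists v forall w exists s exists t
's' is existentially quantified at position 7.
Universal variables preceding it: x, y, w
Skolem function arity = 3

3


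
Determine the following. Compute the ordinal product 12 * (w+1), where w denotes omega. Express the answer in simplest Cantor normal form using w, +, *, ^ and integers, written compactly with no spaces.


Compute 12 * (w+1).
Ordinal * is associative and left-distributive over +, but NOT commutative; for finite n>1, n*w = w but w*n stays w*n.
By left-distributivity: 12 * (w+1) = 12*w + 12*1 = w + 12 = w+12.
Result = w+12

w+12


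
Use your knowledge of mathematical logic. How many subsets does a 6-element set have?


The power set of a set with n elements has 2^n elements.
|P(S)| = 2^6 = 64

64


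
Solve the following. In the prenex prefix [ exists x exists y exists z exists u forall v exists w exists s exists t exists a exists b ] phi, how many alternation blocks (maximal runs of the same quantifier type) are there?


Quantifier-type sequence: E E E E A E E E E E  (A=forall, E=exists)
Group into maximal same-type runs:
  Ex4 | Ax1 | Ex5
Number of blocks = 3

3


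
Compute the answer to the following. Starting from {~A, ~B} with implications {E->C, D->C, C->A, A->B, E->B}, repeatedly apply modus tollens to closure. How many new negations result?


Initial negated facts: {~A, ~B}
Apply modus tollens to closure:
  ~A and C->A  =>  ~C
  ~B and E->B  =>  ~E
  ~C and D->C  =>  ~D
Final negated: {~A, ~B, ~C, ~D, ~E}
New negations: {~C, ~D, ~E}
Count = 3

3


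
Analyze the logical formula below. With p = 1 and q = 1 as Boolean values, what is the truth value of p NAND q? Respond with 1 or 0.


p = 1, q = 1
Operation: p NAND q
Evaluate: 1 NAND 1 = 0

0


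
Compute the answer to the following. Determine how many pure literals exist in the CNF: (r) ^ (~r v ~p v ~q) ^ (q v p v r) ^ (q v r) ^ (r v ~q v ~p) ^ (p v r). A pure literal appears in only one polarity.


Check each variable for pure literal status:
p: mixed (not pure)
q: mixed (not pure)
r: mixed (not pure)
Pure literal count = 0

0


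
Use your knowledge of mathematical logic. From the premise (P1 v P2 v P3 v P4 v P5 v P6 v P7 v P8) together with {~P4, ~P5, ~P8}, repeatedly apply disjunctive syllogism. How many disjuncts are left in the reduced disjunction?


Original disjuncts (8): P1, P2, P3, P4, P5, P6, P7, P8
Negated (eliminate): ~P4, ~P5, ~P8
Remaining disjuncts: P1, P2, P3, P6, P7
Count = 8 - 3 = 5

5


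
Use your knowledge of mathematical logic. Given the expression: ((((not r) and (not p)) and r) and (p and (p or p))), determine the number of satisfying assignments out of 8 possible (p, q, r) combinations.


Check all 8 assignments:
p=0, q=0, r=0: 0
p=0, q=0, r=1: 0
p=0, q=1, r=0: 0
p=0, q=1, r=1: 0
p=1, q=0, r=0: 0
p=1, q=0, r=1: 0
p=1, q=1, r=0: 0
p=1, q=1, r=1: 0
Count of True = 0

0


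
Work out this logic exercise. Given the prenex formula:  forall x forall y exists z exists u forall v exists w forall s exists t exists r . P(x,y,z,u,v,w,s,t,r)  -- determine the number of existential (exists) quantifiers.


Quantifier prefix: forall x forall y exists z exists u forall v exists w forall s exists t exists r
Mark each quantifier type:
  U U E E U E U E E
Universal count = 4, Existential count = 5
Asked for existential (exists) quantifiers: 5

5


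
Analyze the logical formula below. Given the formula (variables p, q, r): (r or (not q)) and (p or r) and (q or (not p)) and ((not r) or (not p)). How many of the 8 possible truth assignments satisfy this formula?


Evaluate all 8 assignments for p, q, r:
p=0, q=0, r=0: 0
p=0, q=0, r=1: 1
p=0, q=1, r=0: 0
p=0, q=1, r=1: 1
p=1, q=0, r=0: 0
p=1, q=0, r=1: 0
p=1, q=1, r=0: 0
p=1, q=1, r=1: 0
Satisfying count = 2

2


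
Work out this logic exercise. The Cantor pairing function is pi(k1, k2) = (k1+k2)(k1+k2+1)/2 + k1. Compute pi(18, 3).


k1 + k2 = 21
(k1+k2)(k1+k2+1)/2 = 21 * 22 / 2 = 231
pi = 231 + 18 = 249

249


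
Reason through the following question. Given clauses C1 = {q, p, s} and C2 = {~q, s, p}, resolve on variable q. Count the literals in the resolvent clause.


Remove q from C1 and ~q from C2.
C1 remainder: {p, s}
C2 remainder: {s, p}
Union (resolvent): {p, s}
Resolvent has 2 literal(s).

2


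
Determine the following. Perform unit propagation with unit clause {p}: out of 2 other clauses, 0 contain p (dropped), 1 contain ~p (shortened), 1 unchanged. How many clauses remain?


Satisfied (removed): 0
Shortened (remain): 1
Unchanged (remain): 1
Remaining = 1 + 1 = 2

2


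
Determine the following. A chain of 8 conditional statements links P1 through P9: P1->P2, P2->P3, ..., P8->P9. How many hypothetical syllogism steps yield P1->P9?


With 8 implications in a chain connecting 9 propositions:
P1->P2, P2->P3, ..., P8->P9
Steps needed = (number of implications) - 1 = 8 - 1 = 7

7


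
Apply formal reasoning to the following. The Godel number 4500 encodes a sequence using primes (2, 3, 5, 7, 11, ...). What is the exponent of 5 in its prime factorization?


Factorize 4500 by dividing by 5 repeatedly.
Division steps: 5 divides 4500 exactly 3 time(s).
Exponent of 5 = 3

3


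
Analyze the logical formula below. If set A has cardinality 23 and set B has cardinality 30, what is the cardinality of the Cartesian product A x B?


The Cartesian product A x B contains all ordered pairs (a, b).
|A x B| = |A| * |B| = 23 * 30 = 690

690


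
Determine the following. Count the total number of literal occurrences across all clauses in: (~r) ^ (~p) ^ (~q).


Counting literals in each clause:
Clause 1: 1 literal(s)
Clause 2: 1 literal(s)
Clause 3: 1 literal(s)
Total = 3

3


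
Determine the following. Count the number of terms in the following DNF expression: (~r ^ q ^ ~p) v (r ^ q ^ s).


A DNF formula is a disjunction of terms (conjunctions).
Terms are separated by v.
Counting the disjuncts: 2 terms.

2


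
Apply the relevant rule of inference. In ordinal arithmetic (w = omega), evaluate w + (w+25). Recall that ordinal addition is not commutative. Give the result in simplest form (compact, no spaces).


Compute w + (w+25).
Ordinal + is associative but NOT commutative; for finite n>0, n + w = w but w + n stays w+n.
w + (w+25) = (w+w) + 25 = w*2+25.
Result = w*2+25

w*2+25


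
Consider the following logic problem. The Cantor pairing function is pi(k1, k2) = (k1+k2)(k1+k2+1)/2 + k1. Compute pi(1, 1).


k1 + k2 = 2
(k1+k2)(k1+k2+1)/2 = 2 * 3 / 2 = 3
pi = 3 + 1 = 4

4


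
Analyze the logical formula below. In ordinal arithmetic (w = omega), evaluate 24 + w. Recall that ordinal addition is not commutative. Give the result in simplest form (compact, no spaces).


Compute 24 + w.
Ordinal + is associative but NOT commutative; for finite n>0, n + w = w but w + n stays w+n.
Any finite left addend is absorbed by w on the right: 24 + w = w.
Result = w

w


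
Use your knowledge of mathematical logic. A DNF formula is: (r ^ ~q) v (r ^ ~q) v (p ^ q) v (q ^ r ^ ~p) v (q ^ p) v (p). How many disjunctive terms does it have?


A DNF formula is a disjunction of terms (conjunctions).
Terms are separated by v.
Counting the disjuncts: 6 terms.

6


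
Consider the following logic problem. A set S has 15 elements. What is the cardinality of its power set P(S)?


The power set of a set with n elements has 2^n elements.
|P(S)| = 2^15 = 32768

32768


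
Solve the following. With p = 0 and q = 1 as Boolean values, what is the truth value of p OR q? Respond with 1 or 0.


p = 0, q = 1
Operation: p OR q
Evaluate: 0 OR 1 = 1

1


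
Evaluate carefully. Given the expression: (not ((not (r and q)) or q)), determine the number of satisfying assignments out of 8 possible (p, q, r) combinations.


Check all 8 assignments:
p=0, q=0, r=0: 0
p=0, q=0, r=1: 0
p=0, q=1, r=0: 0
p=0, q=1, r=1: 0
p=1, q=0, r=0: 0
p=1, q=0, r=1: 0
p=1, q=1, r=0: 0
p=1, q=1, r=1: 0
Count of True = 0

0


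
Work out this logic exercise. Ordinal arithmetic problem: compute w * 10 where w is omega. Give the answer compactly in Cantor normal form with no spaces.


Compute w * 10.
Ordinal * is associative and left-distributive over +, but NOT commutative; for finite n>1, n*w = w but w*n stays w*n.
w * 10 means 10 copies of w concatenated: w*10.
Result = w*10

w*10


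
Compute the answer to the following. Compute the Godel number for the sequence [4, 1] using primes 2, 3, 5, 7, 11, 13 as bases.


Encode each element as an exponent of the corresponding prime:
  2^4 = 16
  3^1 = 3
Product = 16 * 3 = 48

48


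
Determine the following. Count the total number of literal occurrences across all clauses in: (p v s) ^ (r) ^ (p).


Counting literals in each clause:
Clause 1: 2 literal(s)
Clause 2: 1 literal(s)
Clause 3: 1 literal(s)
Total = 4

4


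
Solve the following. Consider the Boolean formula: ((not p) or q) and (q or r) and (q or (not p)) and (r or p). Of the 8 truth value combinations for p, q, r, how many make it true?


Evaluate all 8 assignments for p, q, r:
p=0, q=0, r=0: 0
p=0, q=0, r=1: 1
p=0, q=1, r=0: 0
p=0, q=1, r=1: 1
p=1, q=0, r=0: 0
p=1, q=0, r=1: 0
p=1, q=1, r=0: 1
p=1, q=1, r=1: 1
Satisfying count = 4

4


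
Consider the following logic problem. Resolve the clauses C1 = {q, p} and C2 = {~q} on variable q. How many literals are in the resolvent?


Remove q from C1 and ~q from C2.
C1 remainder: {p}
C2 remainder: {}
Union (resolvent): {p}
Resolvent has 1 literal(s).

1


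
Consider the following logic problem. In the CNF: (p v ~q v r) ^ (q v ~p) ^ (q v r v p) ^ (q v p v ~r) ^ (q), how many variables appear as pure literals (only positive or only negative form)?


Check each variable for pure literal status:
p: mixed (not pure)
q: mixed (not pure)
r: mixed (not pure)
Pure literal count = 0

0


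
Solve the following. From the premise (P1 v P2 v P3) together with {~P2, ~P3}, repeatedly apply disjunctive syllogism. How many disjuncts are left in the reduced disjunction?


Original disjuncts (3): P1, P2, P3
Negated (eliminate): ~P2, ~P3
Remaining disjuncts: P1
Count = 3 - 2 = 1

1
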